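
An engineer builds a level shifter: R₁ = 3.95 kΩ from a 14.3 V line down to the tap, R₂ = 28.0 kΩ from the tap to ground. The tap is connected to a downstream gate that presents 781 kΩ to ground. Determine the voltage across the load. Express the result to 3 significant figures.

V_out ≈ 12.5 V

The load sits in parallel with R₂: R₂‖R_L = (28.0 × 781) / (28.0 + 781) = 27.03 kΩ.
V_out = 14.3 × 27.03 / (3.95 + 27.03) = 14.3 × 27.03/30.98 = 12.5 V.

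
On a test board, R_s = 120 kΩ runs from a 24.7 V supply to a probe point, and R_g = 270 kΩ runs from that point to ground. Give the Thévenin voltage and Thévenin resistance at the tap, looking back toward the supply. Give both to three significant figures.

V_th is the open-circuit tap voltage: 24.7 × 270/(120 + 270) = 17.1 V.
With the supply zeroed, R_s and R_g appear in parallel from the tap: R_th = R_s‖R_g = (120 × 270)/390.0 = 83.1 kΩ.

V_th = 17.1 V, R_th = 83.1 kΩ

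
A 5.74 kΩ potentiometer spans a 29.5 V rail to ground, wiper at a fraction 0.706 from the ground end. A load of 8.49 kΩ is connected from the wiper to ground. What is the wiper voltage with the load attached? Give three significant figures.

The wiper splits the pot into (1−α)R = 1.688 kΩ above and αR = 4.052 kΩ below.
Lower section ‖ load = 2.743 kΩ.
V_wiper = 29.5 × 2.743/(1.688 + 2.743) = 18.3 V.

V ≈ 18.3 V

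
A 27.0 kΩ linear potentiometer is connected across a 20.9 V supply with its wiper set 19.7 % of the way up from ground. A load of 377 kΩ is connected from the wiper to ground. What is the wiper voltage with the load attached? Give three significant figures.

V ≈ 4.07 V

The wiper splits the pot into (1−α)R = 21.68 kΩ above and αR = 5.319 kΩ below.
Lower section ‖ load = 5.245 kΩ.
V_wiper = 20.9 × 5.245/(21.68 + 5.245) = 4.07 V.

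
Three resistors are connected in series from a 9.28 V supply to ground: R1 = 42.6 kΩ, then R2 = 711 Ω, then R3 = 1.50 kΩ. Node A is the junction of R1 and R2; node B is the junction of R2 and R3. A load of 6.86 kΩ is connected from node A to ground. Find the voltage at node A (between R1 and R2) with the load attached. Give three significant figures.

V ≈ 0.350 V

Below node A the series string R2+R3 = 2211 Ω sits in parallel with the 6860 Ω load: 1672 Ω.
V_A = 9.28 × 1672/(42600 + 1672) = 0.350 V.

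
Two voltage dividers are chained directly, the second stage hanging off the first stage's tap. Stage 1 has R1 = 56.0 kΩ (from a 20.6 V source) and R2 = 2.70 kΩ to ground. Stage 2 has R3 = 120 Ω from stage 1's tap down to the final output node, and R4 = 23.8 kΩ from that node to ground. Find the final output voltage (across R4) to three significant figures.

V_out ≈ 0.851 V

Stage 2 presents R3+R4 = 23920 Ω as a load on stage 1's tap.
Stage 1's lower leg becomes R2‖(R3+R4) = 2426 Ω, so V_mid = 20.6 × 2426/58430 = 0.8554 V.
Stage 2 is itself unloaded: V_out = V_mid × R4/(R3+R4) = 0.8554 × 23800/23920 = 0.851 V.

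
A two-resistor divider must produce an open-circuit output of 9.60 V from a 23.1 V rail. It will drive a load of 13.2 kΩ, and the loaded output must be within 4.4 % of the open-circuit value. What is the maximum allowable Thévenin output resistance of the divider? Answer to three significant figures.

R_th ≤ 608 Ω

Loading drop = R_th/(R_th + R_L) ≤ 0.0440, so R_th ≤ R_L · ε/(1−ε) = 13.2 kΩ × 0.0440/0.9560 = 608 Ω.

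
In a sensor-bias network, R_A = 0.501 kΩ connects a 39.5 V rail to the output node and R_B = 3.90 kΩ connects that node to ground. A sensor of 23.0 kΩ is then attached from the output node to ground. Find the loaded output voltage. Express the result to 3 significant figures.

The load sits in parallel with R_B: R_B‖R_L = (3900 × 23000) / (3900 + 23000) = 3335 Ω.
V_out = 39.5 × 3335 / (501 + 3335) = 39.5 × 3335/3836 = 34.3 V.

V_out ≈ 34.3 V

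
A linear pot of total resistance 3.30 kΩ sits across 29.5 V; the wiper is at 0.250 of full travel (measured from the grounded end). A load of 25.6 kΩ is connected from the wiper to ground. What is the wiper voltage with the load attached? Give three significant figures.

V ≈ 7.20 V

The wiper splits the pot into (1−α)R = 2475 Ω above and αR = 825.0 Ω below.
Lower section ‖ load = 799.2 Ω.
V_wiper = 29.5 × 799.2/(2475 + 799.2) = 7.20 V.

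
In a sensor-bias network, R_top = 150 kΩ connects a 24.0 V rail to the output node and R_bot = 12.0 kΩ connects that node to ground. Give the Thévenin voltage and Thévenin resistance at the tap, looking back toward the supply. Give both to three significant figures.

V_th is the open-circuit tap voltage: 24.0 × 12.0/(150 + 12.0) = 1.78 V.
With the supply zeroed, R_top and R_bot appear in parallel from the tap: R_th = R_top‖R_bot = (150 × 12.0)/162.0 = 11.1 kΩ.

V_th = 1.78 V, R_th = 11.1 kΩ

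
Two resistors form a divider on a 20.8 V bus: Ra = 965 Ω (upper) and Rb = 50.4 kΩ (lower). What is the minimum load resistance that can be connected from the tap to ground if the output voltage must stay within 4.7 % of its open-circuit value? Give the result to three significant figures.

R_L(min) ≈ 19.2 kΩ

Output resistance R_th = Ra‖Rb = (965 × 50400)/51360 = 946.9 Ω.
The fractional drop is R_th/(R_th + R_L); requiring this ≤ 0.0470 gives R_L ≥ R_th(1/0.0470 − 1) = 946.9 × 20.28 = 19.2 kΩ.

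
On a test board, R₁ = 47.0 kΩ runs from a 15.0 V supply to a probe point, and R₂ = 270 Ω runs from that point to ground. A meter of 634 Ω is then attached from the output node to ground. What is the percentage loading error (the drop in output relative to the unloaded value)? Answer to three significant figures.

The divider's output (Thévenin) resistance is R₁‖R₂ = 268.5 Ω.
Fractional drop under load = R_th/(R_th + R_L) = 268.5 / (268.5 + 634) = 0.2975.
So the output falls by 29.7 %.

29.7 %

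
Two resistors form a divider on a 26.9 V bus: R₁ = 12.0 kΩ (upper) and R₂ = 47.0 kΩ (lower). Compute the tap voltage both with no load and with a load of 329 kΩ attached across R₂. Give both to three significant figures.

Unloaded: 21.4 V; loaded: 20.8 V

Open-circuit: V = 26.9 × 47.0/(12.0 + 47.0) = 21.4 V.
With the load, R₂ becomes R₂‖R_L = 41.12 kΩ, so V = 26.9 × 41.12/53.12 = 20.8 V.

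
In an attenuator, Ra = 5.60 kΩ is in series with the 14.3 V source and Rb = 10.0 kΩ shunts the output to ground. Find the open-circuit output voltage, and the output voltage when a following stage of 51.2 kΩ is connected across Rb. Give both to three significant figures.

Open-circuit: V = 14.3 × 10.0/(5.60 + 10.0) = 9.17 V.
With the load, Rb becomes Rb‖R_L = 8.366 kΩ, so V = 14.3 × 8.366/13.97 = 8.57 V.

Unloaded: 9.17 V; loaded: 8.57 V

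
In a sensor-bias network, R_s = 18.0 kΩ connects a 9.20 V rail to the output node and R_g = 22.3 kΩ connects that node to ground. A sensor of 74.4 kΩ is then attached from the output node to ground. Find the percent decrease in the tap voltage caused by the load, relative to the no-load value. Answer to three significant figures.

Unloaded V = 9.20 × 22.3/40.30 = 5.0908 V.
Loaded: R_g‖R_L = 17.16 kΩ, giving V = 9.20 × 17.16/35.16 = 4.4898 V.
Drop = (5.0908 − 4.4898) / 5.0908 = 11.8 %.

11.8 %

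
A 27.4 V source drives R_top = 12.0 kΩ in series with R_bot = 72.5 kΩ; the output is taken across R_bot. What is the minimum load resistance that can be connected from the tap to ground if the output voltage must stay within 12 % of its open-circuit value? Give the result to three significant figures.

R_L(min) ≈ 75.5 kΩ

Output resistance R_th = R_top‖R_bot = (12.0 × 72.5)/84.50 = 10.30 kΩ.
The fractional drop is R_th/(R_th + R_L); requiring this ≤ 0.120 gives R_L ≥ R_th(1/0.120 − 1) = 10.30 × 7.333 = 75.5 kΩ.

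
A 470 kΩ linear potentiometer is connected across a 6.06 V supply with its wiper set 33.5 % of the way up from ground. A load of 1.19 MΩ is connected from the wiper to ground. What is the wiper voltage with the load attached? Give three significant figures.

The wiper splits the pot into (1−α)R = 312.6 kΩ above and αR = 157.4 kΩ below.
Lower section ‖ load = 139.1 kΩ.
V_wiper = 6.06 × 139.1/(312.6 + 139.1) = 1.87 V.

V ≈ 1.87 V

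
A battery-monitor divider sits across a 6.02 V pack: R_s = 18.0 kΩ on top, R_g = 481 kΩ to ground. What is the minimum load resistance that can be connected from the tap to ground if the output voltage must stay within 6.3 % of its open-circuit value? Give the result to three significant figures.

R_L(min) ≈ 258 kΩ

Output resistance R_th = R_s‖R_g = (18.0 × 481)/499.0 = 17.35 kΩ.
The fractional drop is R_th/(R_th + R_L); requiring this ≤ 0.0630 gives R_L ≥ R_th(1/0.0630 − 1) = 17.35 × 14.87 = 258 kΩ.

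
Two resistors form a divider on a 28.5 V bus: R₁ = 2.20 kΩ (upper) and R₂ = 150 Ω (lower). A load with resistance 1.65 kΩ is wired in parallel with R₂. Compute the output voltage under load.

The load sits in parallel with R₂: R₂‖R_L = (150 × 1650) / (150 + 1650) = 137.5 Ω.
V_out = 28.5 × 137.5 / (2200 + 137.5) = 28.5 × 137.5/2338 = 1.68 V.

V_out ≈ 1.68 V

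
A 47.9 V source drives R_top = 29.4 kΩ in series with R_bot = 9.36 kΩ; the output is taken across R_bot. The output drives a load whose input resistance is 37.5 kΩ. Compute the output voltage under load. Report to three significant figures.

The load sits in parallel with R_bot: R_bot‖R_L = (9.36 × 37.5) / (9.36 + 37.5) = 7.490 kΩ.
V_out = 47.9 × 7.490 / (29.4 + 7.490) = 47.9 × 7.490/36.89 = 9.73 V.
(Unloaded it would have been 11.6 V.)

V_out ≈ 9.73 V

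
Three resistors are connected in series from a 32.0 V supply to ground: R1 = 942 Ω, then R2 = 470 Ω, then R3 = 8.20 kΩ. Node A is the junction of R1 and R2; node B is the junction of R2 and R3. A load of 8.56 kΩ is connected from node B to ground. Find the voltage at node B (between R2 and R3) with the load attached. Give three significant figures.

V ≈ 23.9 V

At node B, R3 is in parallel with the load: R3‖R_L = 4188 Ω.
Below node A the resistance is R2 + (R3‖R_L) = 4658 Ω, so V_A = 32.0 × 4658/5600 = 26.62 V.
Then V_B = V_A × (R3‖R_L)/(R2 + R3‖R_L) = 26.62 × 4188/4658 = 23.9 V.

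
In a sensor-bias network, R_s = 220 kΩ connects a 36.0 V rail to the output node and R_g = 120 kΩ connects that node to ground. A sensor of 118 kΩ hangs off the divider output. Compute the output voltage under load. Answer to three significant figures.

V_out ≈ 7.66 V

The load sits in parallel with R_g: R_g‖R_L = (120 × 118) / (120 + 118) = 59.50 kΩ.
V_out = 36.0 × 59.50 / (220 + 59.50) = 36.0 × 59.50/279.5 = 7.66 V.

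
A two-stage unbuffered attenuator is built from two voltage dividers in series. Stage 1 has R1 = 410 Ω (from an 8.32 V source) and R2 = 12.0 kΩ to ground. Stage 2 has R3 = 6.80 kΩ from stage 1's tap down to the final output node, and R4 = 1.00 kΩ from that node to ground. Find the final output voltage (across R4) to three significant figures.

Stage 2 presents R3+R4 = 7800 Ω as a load on stage 1's tap.
Stage 1's lower leg becomes R2‖(R3+R4) = 4727 Ω, so V_mid = 8.32 × 4727/5137 = 7.656 V.
Stage 2 is itself unloaded: V_out = V_mid × R4/(R3+R4) = 7.656 × 1000/7800 = 0.982 V.

V_out ≈ 0.982 V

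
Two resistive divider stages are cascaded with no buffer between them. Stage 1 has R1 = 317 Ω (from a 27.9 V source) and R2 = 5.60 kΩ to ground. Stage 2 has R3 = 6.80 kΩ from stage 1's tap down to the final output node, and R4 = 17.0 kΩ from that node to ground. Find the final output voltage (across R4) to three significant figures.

V_out ≈ 18.6 V

Stage 2 presents R3+R4 = 23800 Ω as a load on stage 1's tap.
Stage 1's lower leg becomes R2‖(R3+R4) = 4533 Ω, so V_mid = 27.9 × 4533/4850 = 26.08 V.
Stage 2 is itself unloaded: V_out = V_mid × R4/(R3+R4) = 26.08 × 17000/23800 = 18.6 V.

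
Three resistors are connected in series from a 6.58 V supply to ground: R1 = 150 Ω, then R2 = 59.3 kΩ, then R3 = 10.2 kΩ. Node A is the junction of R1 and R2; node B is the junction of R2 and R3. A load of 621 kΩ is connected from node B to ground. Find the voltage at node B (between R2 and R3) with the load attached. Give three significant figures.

V ≈ 0.950 V

At node B, R3 is in parallel with the load: R3‖R_L = 10040 Ω.
Below node A the resistance is R2 + (R3‖R_L) = 69340 Ω, so V_A = 6.58 × 69340/69490 = 6.566 V.
Then V_B = V_A × (R3‖R_L)/(R2 + R3‖R_L) = 6.566 × 10040/69340 = 0.950 V.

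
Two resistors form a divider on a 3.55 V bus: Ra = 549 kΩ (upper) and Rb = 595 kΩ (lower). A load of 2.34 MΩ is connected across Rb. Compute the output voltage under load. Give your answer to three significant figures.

The load sits in parallel with Rb: Rb‖R_L = (595 × 2340) / (595 + 2340) = 474.4 kΩ.
V_out = 3.55 × 474.4 / (549 + 474.4) = 3.55 × 474.4/1023 = 1.65 V.

V_out ≈ 1.65 V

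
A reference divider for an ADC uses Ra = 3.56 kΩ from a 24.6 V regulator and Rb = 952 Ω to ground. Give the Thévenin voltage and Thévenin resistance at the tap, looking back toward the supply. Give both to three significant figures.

V_th is the open-circuit tap voltage: 24.6 × 952/(3560 + 952) = 5.19 V.
With the supply zeroed, Ra and Rb appear in parallel from the tap: R_th = Ra‖Rb = (3560 × 952)/4512 = 751 Ω.

V_th = 5.19 V, R_th = 751 Ω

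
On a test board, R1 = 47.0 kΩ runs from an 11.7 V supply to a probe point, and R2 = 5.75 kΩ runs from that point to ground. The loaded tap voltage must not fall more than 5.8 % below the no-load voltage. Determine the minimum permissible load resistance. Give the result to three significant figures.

R_L(min) ≈ 83.2 kΩ

Output resistance R_th = R1‖R2 = (47.0 × 5.75)/52.75 = 5.123 kΩ.
The fractional drop is R_th/(R_th + R_L); requiring this ≤ 0.0580 gives R_L ≥ R_th(1/0.0580 − 1) = 5.123 × 16.24 = 83.2 kΩ.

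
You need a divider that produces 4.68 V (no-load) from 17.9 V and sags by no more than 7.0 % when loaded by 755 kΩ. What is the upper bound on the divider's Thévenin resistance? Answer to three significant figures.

Loading drop = R_th/(R_th + R_L) ≤ 0.0700, so R_th ≤ R_L · ε/(1−ε) = 755 kΩ × 0.0700/0.9300 = 56.8 kΩ.

R_th ≤ 56.8 kΩ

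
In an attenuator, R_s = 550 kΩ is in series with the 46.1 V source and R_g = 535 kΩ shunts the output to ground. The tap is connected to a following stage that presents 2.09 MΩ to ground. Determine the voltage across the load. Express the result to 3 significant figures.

V_out ≈ 20.1 V

The load sits in parallel with R_g: R_g‖R_L = (535 × 2090) / (535 + 2090) = 426.0 kΩ.
V_out = 46.1 × 426.0 / (550 + 426.0) = 46.1 × 426.0/976.0 = 20.1 V.
(Unloaded it would have been 22.7 V.)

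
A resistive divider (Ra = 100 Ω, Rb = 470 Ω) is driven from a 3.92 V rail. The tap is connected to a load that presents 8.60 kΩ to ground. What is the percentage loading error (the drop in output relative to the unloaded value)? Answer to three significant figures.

0.950 %

The divider's output (Thévenin) resistance is Ra‖Rb = 82.46 Ω.
Fractional drop under load = R_th/(R_th + R_L) = 82.46 / (82.46 + 8600) = 0.009497.
So the output falls by 0.950 %.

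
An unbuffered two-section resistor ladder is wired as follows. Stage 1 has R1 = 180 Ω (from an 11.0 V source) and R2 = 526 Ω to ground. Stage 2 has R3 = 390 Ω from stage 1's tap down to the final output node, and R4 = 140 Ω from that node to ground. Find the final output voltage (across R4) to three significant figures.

V_out ≈ 1.73 V

Stage 2 presents R3+R4 = 530.0 Ω as a load on stage 1's tap.
Stage 1's lower leg becomes R2‖(R3+R4) = 264.0 Ω, so V_mid = 11.0 × 264.0/444.0 = 6.541 V.
Stage 2 is itself unloaded: V_out = V_mid × R4/(R3+R4) = 6.541 × 140/530.0 = 1.73 V.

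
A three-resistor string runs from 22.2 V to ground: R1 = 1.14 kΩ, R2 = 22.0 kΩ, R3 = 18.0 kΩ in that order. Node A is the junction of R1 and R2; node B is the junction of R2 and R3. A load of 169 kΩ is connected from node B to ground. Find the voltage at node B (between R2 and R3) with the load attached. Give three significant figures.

At node B, R3 is in parallel with the load: R3‖R_L = 16.27 kΩ.
Below node A the resistance is R2 + (R3‖R_L) = 38.27 kΩ, so V_A = 22.2 × 38.27/39.41 = 21.56 V.
Then V_B = V_A × (R3‖R_L)/(R2 + R3‖R_L) = 21.56 × 16.27/38.27 = 9.16 V.

V ≈ 9.16 V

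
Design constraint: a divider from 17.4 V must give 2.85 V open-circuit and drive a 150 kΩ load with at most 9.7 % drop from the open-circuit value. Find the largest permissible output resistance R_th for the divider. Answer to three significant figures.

R_th ≤ 16.1 kΩ

Loading drop = R_th/(R_th + R_L) ≤ 0.0970, so R_th ≤ R_L · ε/(1−ε) = 150 kΩ × 0.0970/0.9030 = 16.1 kΩ.
(Any R1, R2 with R2/(R1+R2) = 0.164 and R1‖R2 ≤ 16.1 kΩ will meet the spec.)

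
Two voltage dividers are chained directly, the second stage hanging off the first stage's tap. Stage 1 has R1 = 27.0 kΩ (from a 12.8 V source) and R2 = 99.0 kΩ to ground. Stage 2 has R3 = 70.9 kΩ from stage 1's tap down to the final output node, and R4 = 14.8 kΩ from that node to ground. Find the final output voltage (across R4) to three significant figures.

V_out ≈ 1.39 V

Stage 2 presents R3+R4 = 85.70 kΩ as a load on stage 1's tap.
Stage 1's lower leg becomes R2‖(R3+R4) = 45.94 kΩ, so V_mid = 12.8 × 45.94/72.94 = 8.062 V.
Stage 2 is itself unloaded: V_out = V_mid × R4/(R3+R4) = 8.062 × 14.8/85.70 = 1.39 V.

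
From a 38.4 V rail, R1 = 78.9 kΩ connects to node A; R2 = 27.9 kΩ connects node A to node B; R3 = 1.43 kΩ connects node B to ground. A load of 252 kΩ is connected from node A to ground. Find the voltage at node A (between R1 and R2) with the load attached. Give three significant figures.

V ≈ 9.59 V

Below node A the series string R2+R3 = 29.33 kΩ sits in parallel with the 252 kΩ load: 26.27 kΩ.
V_A = 38.4 × 26.27/(78.9 + 26.27) = 9.59 V.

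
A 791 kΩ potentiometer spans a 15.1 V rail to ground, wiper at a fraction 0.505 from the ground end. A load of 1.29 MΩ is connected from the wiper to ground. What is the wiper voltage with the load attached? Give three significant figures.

V ≈ 6.61 V

The wiper splits the pot into (1−α)R = 391.5 kΩ above and αR = 399.5 kΩ below.
Lower section ‖ load = 305.0 kΩ.
V_wiper = 15.1 × 305.0/(391.5 + 305.0) = 6.61 V.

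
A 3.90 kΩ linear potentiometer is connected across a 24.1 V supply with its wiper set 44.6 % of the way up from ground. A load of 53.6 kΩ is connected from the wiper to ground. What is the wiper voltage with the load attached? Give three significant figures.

V ≈ 10.6 V

The wiper splits the pot into (1−α)R = 2.161 kΩ above and αR = 1.739 kΩ below.
Lower section ‖ load = 1.685 kΩ.
V_wiper = 24.1 × 1.685/(2.161 + 1.685) = 10.6 V.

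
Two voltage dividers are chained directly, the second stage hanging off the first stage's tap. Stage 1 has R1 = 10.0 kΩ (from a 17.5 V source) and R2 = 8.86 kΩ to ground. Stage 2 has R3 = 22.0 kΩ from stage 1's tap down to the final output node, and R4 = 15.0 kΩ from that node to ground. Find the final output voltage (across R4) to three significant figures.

V_out ≈ 2.96 V

Stage 2 presents R3+R4 = 37.00 kΩ as a load on stage 1's tap.
Stage 1's lower leg becomes R2‖(R3+R4) = 7.148 kΩ, so V_mid = 17.5 × 7.148/17.15 = 7.295 V.
Stage 2 is itself unloaded: V_out = V_mid × R4/(R3+R4) = 7.295 × 15.0/37.00 = 2.96 V.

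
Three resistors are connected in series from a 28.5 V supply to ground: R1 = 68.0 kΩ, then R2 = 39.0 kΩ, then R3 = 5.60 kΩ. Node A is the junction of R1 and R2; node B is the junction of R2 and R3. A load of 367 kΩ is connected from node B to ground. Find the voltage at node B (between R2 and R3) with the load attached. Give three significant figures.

V ≈ 1.40 V

At node B, R3 is in parallel with the load: R3‖R_L = 5.516 kΩ.
Below node A the resistance is R2 + (R3‖R_L) = 44.52 kΩ, so V_A = 28.5 × 44.52/112.5 = 11.28 V.
Then V_B = V_A × (R3‖R_L)/(R2 + R3‖R_L) = 11.28 × 5.516/44.52 = 1.40 V.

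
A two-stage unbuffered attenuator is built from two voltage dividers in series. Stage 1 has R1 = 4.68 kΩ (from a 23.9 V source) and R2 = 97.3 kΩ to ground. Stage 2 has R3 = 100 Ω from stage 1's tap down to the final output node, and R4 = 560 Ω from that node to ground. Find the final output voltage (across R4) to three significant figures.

Stage 2 presents R3+R4 = 660.0 Ω as a load on stage 1's tap.
Stage 1's lower leg becomes R2‖(R3+R4) = 655.6 Ω, so V_mid = 23.9 × 655.6/5336 = 2.936 V.
Stage 2 is itself unloaded: V_out = V_mid × R4/(R3+R4) = 2.936 × 560/660.0 = 2.49 V.

V_out ≈ 2.49 V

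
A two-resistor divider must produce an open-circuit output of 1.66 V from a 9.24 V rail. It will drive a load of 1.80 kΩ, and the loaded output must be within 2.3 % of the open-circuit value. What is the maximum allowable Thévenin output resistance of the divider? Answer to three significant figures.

R_th ≤ 42.4 Ω

Loading drop = R_th/(R_th + R_L) ≤ 0.0230, so R_th ≤ R_L · ε/(1−ε) = 1.80 kΩ × 0.0230/0.9770 = 42.4 Ω.
(Any R1, R2 with R2/(R1+R2) = 0.180 and R1‖R2 ≤ 42.4 Ω will meet the spec.)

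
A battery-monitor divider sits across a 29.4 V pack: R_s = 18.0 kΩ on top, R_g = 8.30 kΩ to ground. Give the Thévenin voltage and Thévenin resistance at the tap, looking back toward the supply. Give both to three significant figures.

V_th = 9.28 V, R_th = 5.68 kΩ

V_th is the open-circuit tap voltage: 29.4 × 8.30/(18.0 + 8.30) = 9.28 V.
With the supply zeroed, R_s and R_g appear in parallel from the tap: R_th = R_s‖R_g = (18.0 × 8.30)/26.30 = 5.68 kΩ.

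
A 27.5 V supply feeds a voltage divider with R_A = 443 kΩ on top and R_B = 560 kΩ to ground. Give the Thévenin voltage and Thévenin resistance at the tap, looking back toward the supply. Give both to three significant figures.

V_th = 15.4 V, R_th = 247 kΩ

V_th is the open-circuit tap voltage: 27.5 × 560/(443 + 560) = 15.4 V.
With the supply zeroed, R_A and R_B appear in parallel from the tap: R_th = R_A‖R_B = (443 × 560)/1003 = 247 kΩ.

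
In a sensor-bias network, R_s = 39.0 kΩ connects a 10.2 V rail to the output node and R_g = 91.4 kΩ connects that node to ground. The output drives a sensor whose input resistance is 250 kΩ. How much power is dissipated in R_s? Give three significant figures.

Total resistance from the source is R_s + (R_g‖R_L) = 105.9 kΩ, so I = 10.2/105.9 kΩ = 0.09629 mA.
P = I²·R_s = (0.09629 mA)² × 39.0 kΩ = 0.362 mW.

P ≈ 0.362 mW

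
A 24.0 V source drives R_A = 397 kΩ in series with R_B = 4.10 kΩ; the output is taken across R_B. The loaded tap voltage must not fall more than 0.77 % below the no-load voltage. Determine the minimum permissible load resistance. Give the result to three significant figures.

R_L(min) ≈ 523 kΩ

Output resistance R_th = R_A‖R_B = (397 × 4.10)/401.1 = 4.058 kΩ.
The fractional drop is R_th/(R_th + R_L); requiring this ≤ 0.00770 gives R_L ≥ R_th(1/0.00770 − 1) = 4.058 × 128.9 = 523 kΩ.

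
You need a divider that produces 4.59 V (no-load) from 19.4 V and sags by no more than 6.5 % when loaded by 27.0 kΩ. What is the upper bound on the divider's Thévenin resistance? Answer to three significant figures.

R_th ≤ 1.88 kΩ

Loading drop = R_th/(R_th + R_L) ≤ 0.0650, so R_th ≤ R_L · ε/(1−ε) = 27.0 kΩ × 0.0650/0.9350 = 1.88 kΩ.
(Any R1, R2 with R2/(R1+R2) = 0.237 and R1‖R2 ≤ 1.88 kΩ will meet the spec.)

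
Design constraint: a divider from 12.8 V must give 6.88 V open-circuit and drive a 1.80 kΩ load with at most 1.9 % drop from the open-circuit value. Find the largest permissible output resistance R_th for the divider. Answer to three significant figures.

Loading drop = R_th/(R_th + R_L) ≤ 0.0190, so R_th ≤ R_L · ε/(1−ε) = 1.80 kΩ × 0.0190/0.9810 = 34.9 Ω.

R_th ≤ 34.9 Ω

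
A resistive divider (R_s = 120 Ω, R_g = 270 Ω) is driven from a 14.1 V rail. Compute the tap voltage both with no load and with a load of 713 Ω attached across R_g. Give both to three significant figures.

Open-circuit: V = 14.1 × 270/(120 + 270) = 9.76 V.
With the load, R_g becomes R_g‖R_L = 195.8 Ω, so V = 14.1 × 195.8/315.8 = 8.74 V.

Unloaded: 9.76 V; loaded: 8.74 V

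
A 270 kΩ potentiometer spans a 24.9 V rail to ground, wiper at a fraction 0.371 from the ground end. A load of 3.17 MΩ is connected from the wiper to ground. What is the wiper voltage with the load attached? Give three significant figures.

The wiper splits the pot into (1−α)R = 169.8 kΩ above and αR = 100.2 kΩ below.
Lower section ‖ load = 97.10 kΩ.
V_wiper = 24.9 × 97.10/(169.8 + 97.10) = 9.06 V.

V ≈ 9.06 V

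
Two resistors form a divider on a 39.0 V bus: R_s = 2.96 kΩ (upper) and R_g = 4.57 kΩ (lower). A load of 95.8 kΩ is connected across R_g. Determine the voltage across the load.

V_out ≈ 23.2 V

The load sits in parallel with R_g: R_g‖R_L = (4.57 × 95.8) / (4.57 + 95.8) = 4.362 kΩ.
V_out = 39.0 × 4.362 / (2.96 + 4.362) = 39.0 × 4.362/7.322 = 23.2 V.
(Unloaded it would have been 23.7 V.)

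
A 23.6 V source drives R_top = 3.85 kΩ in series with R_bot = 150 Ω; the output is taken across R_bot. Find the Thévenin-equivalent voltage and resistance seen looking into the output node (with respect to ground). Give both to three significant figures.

V_th is the open-circuit tap voltage: 23.6 × 150/(3850 + 150) = 0.885 V.
With the supply zeroed, R_top and R_bot appear in parallel from the tap: R_th = R_top‖R_bot = (3850 × 150)/4000 = 144 Ω.

V_th = 0.885 V, R_th = 144 Ω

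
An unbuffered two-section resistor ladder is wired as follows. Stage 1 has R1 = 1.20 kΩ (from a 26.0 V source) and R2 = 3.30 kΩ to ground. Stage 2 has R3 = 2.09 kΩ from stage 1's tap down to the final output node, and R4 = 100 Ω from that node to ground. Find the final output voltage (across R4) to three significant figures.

V_out ≈ 0.621 V

Stage 2 presents R3+R4 = 2190 Ω as a load on stage 1's tap.
Stage 1's lower leg becomes R2‖(R3+R4) = 1316 Ω, so V_mid = 26.0 × 1316/2516 = 13.60 V.
Stage 2 is itself unloaded: V_out = V_mid × R4/(R3+R4) = 13.60 × 100/2190 = 0.621 V.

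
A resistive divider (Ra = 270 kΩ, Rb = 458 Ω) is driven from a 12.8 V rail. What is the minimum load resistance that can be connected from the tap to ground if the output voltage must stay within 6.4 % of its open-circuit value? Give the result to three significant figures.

Output resistance R_th = Ra‖Rb = (270000 × 458)/270500 = 457.2 Ω.
The fractional drop is R_th/(R_th + R_L); requiring this ≤ 0.0640 gives R_L ≥ R_th(1/0.0640 − 1) = 457.2 × 14.62 = 6.69 kΩ.

R_L(min) ≈ 6.69 kΩ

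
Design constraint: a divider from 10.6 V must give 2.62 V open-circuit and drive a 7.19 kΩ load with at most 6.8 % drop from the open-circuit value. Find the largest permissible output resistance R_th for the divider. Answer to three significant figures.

R_th ≤ 525 Ω

Loading drop = R_th/(R_th + R_L) ≤ 0.0680, so R_th ≤ R_L · ε/(1−ε) = 7.19 kΩ × 0.0680/0.9320 = 525 Ω.
(Any R1, R2 with R2/(R1+R2) = 0.247 and R1‖R2 ≤ 525 Ω will meet the spec.)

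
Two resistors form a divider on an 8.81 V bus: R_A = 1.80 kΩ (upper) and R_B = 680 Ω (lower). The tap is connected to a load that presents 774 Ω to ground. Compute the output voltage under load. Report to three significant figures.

The load sits in parallel with R_B: R_B‖R_L = (680 × 774) / (680 + 774) = 362.0 Ω.
V_out = 8.81 × 362.0 / (1800 + 362.0) = 8.81 × 362.0/2162 = 1.48 V.

V_out ≈ 1.48 V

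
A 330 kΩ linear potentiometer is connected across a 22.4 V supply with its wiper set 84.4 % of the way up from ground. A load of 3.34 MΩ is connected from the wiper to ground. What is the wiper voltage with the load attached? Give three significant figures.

V ≈ 18.7 V

The wiper splits the pot into (1−α)R = 51.48 kΩ above and αR = 278.5 kΩ below.
Lower section ‖ load = 257.1 kΩ.
V_wiper = 22.4 × 257.1/(51.48 + 257.1) = 18.7 V.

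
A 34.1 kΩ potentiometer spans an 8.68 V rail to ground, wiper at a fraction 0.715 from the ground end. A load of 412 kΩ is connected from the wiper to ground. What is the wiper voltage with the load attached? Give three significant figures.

The wiper splits the pot into (1−α)R = 9.719 kΩ above and αR = 24.38 kΩ below.
Lower section ‖ load = 23.02 kΩ.
V_wiper = 8.68 × 23.02/(9.719 + 23.02) = 6.10 V.

V ≈ 6.10 V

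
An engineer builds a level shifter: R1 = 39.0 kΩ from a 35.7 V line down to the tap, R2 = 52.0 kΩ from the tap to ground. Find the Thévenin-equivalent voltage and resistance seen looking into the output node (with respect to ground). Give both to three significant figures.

V_th is the open-circuit tap voltage: 35.7 × 52.0/(39.0 + 52.0) = 20.4 V.
With the supply zeroed, R1 and R2 appear in parallel from the tap: R_th = R1‖R2 = (39.0 × 52.0)/91.00 = 22.3 kΩ.

V_th = 20.4 V, R_th = 22.3 kΩ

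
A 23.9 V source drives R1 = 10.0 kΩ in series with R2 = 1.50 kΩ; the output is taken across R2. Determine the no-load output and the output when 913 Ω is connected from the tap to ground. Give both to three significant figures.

Open-circuit: V = 23.9 × 1500/(10000 + 1500) = 3.12 V.
With the load, R2 becomes R2‖R_L = 567.6 Ω, so V = 23.9 × 567.6/10570 = 1.28 V.

Unloaded: 3.12 V; loaded: 1.28 V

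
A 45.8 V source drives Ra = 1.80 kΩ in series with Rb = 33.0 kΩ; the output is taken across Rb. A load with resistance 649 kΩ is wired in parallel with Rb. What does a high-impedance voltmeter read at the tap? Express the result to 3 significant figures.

V_out ≈ 43.3 V

The load sits in parallel with Rb: Rb‖R_L = (33.0 × 649) / (33.0 + 649) = 31.40 kΩ.
V_out = 45.8 × 31.40 / (1.80 + 31.40) = 45.8 × 31.40/33.20 = 43.3 V.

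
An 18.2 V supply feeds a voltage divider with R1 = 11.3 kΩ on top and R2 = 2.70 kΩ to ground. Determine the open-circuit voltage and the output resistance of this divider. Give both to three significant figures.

V_th is the open-circuit tap voltage: 18.2 × 2.70/(11.3 + 2.70) = 3.51 V.
With the supply zeroed, R1 and R2 appear in parallel from the tap: R_th = R1‖R2 = (11.3 × 2.70)/14.00 = 2.18 kΩ.

V_th = 3.51 V, R_th = 2.18 kΩ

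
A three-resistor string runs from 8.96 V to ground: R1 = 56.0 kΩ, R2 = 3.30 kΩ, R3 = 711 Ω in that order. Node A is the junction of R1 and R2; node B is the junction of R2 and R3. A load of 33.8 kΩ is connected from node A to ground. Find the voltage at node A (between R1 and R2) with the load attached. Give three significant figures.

Below node A the series string R2+R3 = 4011 Ω sits in parallel with the 33800 Ω load: 3586 Ω.
V_A = 8.96 × 3586/(56000 + 3586) = 0.539 V.

V ≈ 0.539 V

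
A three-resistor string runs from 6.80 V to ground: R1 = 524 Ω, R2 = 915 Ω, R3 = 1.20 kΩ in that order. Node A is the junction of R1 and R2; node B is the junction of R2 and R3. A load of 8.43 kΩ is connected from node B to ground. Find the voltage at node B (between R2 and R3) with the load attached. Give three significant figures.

At node B, R3 is in parallel with the load: R3‖R_L = 1050 Ω.
Below node A the resistance is R2 + (R3‖R_L) = 1965 Ω, so V_A = 6.80 × 1965/2489 = 5.369 V.
Then V_B = V_A × (R3‖R_L)/(R2 + R3‖R_L) = 5.369 × 1050/1965 = 2.87 V.

V ≈ 2.87 V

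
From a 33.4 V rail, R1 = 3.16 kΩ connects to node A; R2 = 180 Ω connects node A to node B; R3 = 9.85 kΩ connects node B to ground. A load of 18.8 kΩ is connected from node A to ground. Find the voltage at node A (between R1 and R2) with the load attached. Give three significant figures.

V ≈ 22.5 V

Below node A the series string R2+R3 = 10030 Ω sits in parallel with the 18800 Ω load: 6541 Ω.
V_A = 33.4 × 6541/(3160 + 6541) = 22.5 V.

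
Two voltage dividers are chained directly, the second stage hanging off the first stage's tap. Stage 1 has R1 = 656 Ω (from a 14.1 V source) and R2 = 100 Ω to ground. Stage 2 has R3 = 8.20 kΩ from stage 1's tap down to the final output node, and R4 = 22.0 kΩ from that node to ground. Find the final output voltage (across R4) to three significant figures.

Stage 2 presents R3+R4 = 30200 Ω as a load on stage 1's tap.
Stage 1's lower leg becomes R2‖(R3+R4) = 99.67 Ω, so V_mid = 14.1 × 99.67/755.7 = 1.860 V.
Stage 2 is itself unloaded: V_out = V_mid × R4/(R3+R4) = 1.860 × 22000/30200 = 1.35 V.

V_out ≈ 1.35 V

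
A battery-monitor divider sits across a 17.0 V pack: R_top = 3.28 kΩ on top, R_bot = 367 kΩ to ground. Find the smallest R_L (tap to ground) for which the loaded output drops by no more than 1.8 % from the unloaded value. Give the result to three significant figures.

Output resistance R_th = R_top‖R_bot = (3.28 × 367)/370.3 = 3.251 kΩ.
The fractional drop is R_th/(R_th + R_L); requiring this ≤ 0.0180 gives R_L ≥ R_th(1/0.0180 − 1) = 3.251 × 54.56 = 177 kΩ.

R_L(min) ≈ 177 kΩ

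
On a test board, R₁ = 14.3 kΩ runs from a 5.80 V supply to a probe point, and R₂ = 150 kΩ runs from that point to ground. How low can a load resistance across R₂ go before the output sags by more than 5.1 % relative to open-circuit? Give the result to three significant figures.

R_L(min) ≈ 243 kΩ

Output resistance R_th = R₁‖R₂ = (14.3 × 150)/164.3 = 13.06 kΩ.
The fractional drop is R_th/(R_th + R_L); requiring this ≤ 0.0510 gives R_L ≥ R_th(1/0.0510 − 1) = 13.06 × 18.61 = 243 kΩ.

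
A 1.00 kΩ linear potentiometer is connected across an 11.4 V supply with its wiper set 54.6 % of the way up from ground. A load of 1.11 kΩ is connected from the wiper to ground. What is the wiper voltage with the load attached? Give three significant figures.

The wiper splits the pot into (1−α)R = 454.0 Ω above and αR = 546.0 Ω below.
Lower section ‖ load = 366.0 Ω.
V_wiper = 11.4 × 366.0/(454.0 + 366.0) = 5.09 V.

V ≈ 5.09 V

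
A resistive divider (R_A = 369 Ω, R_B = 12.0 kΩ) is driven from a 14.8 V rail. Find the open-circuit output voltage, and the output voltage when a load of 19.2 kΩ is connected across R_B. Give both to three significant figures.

Unloaded: 14.4 V; loaded: 14.1 V

Open-circuit: V = 14.8 × 12000/(369 + 12000) = 14.4 V.
With the load, R_B becomes R_B‖R_L = 7385 Ω, so V = 14.8 × 7385/7754 = 14.1 V.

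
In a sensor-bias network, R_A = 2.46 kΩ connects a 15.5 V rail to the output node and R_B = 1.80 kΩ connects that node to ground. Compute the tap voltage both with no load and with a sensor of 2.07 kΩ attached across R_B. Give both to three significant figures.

Unloaded: 6.55 V; loaded: 4.36 V

Open-circuit: V = 15.5 × 1.80/(2.46 + 1.80) = 6.55 V.
With the load, R_B becomes R_B‖R_L = 0.9628 kΩ, so V = 15.5 × 0.9628/3.423 = 4.36 V.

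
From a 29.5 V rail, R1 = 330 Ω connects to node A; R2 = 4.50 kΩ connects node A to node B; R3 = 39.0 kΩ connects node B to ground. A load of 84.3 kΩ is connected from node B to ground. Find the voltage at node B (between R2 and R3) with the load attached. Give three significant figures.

At node B, R3 is in parallel with the load: R3‖R_L = 26660 Ω.
Below node A the resistance is R2 + (R3‖R_L) = 31160 Ω, so V_A = 29.5 × 31160/31490 = 29.19 V.
Then V_B = V_A × (R3‖R_L)/(R2 + R3‖R_L) = 29.19 × 26660/31160 = 25.0 V.

V ≈ 25.0 V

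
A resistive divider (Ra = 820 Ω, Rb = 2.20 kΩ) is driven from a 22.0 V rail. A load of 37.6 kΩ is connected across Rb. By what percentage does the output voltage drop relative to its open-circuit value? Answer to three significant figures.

1.56 %

The divider's output (Thévenin) resistance is Ra‖Rb = 597.4 Ω.
Fractional drop under load = R_th/(R_th + R_L) = 597.4 / (597.4 + 37600) = 0.01564.
So the output falls by 1.56 %.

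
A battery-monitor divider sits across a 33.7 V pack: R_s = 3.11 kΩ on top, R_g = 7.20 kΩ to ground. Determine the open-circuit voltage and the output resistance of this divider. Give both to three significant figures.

V_th = 23.5 V, R_th = 2.17 kΩ

V_th is the open-circuit tap voltage: 33.7 × 7.20/(3.11 + 7.20) = 23.5 V.
With the supply zeroed, R_s and R_g appear in parallel from the tap: R_th = R_s‖R_g = (3.11 × 7.20)/10.31 = 2.17 kΩ.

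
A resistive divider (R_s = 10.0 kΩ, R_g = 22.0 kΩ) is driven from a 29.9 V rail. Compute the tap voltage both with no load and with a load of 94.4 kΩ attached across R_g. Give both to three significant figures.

Unloaded: 20.6 V; loaded: 19.2 V

Open-circuit: V = 29.9 × 22.0/(10.0 + 22.0) = 20.6 V.
With the load, R_g becomes R_g‖R_L = 17.84 kΩ, so V = 29.9 × 17.84/27.84 = 19.2 V.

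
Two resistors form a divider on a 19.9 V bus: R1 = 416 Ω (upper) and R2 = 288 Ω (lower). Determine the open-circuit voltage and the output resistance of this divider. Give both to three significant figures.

V_th is the open-circuit tap voltage: 19.9 × 288/(416 + 288) = 8.14 V.
With the supply zeroed, R1 and R2 appear in parallel from the tap: R_th = R1‖R2 = (416 × 288)/704.0 = 170 Ω.

V_th = 8.14 V, R_th = 170 Ω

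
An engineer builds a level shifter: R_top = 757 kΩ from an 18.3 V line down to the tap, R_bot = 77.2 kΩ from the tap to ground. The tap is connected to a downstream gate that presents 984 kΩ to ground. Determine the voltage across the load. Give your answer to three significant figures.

V_out ≈ 1.58 V

The load sits in parallel with R_bot: R_bot‖R_L = (77.2 × 984) / (77.2 + 984) = 71.58 kΩ.
V_out = 18.3 × 71.58 / (757 + 71.58) = 18.3 × 71.58/828.6 = 1.58 V.
(Unloaded it would have been 1.69 V.)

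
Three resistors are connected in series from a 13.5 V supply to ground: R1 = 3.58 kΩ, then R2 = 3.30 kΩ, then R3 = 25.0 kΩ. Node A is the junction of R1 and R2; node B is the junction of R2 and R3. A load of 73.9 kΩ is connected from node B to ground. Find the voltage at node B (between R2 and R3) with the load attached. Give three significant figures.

At node B, R3 is in parallel with the load: R3‖R_L = 18.68 kΩ.
Below node A the resistance is R2 + (R3‖R_L) = 21.98 kΩ, so V_A = 13.5 × 21.98/25.56 = 11.61 V.
Then V_B = V_A × (R3‖R_L)/(R2 + R3‖R_L) = 11.61 × 18.68/21.98 = 9.87 V.

V ≈ 9.87 V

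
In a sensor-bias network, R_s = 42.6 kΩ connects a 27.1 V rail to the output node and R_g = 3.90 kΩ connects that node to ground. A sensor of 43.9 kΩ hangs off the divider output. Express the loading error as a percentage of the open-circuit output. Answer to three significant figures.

The divider's output (Thévenin) resistance is R_s‖R_g = 3.573 kΩ.
Fractional drop under load = R_th/(R_th + R_L) = 3.573 / (3.573 + 43.9) = 0.07526.
So the output falls by 7.53 %.

7.53 %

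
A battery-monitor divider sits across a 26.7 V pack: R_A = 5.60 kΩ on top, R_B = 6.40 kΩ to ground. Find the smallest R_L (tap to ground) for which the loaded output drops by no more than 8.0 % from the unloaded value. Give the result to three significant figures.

R_L(min) ≈ 34.3 kΩ

Output resistance R_th = R_A‖R_B = (5.60 × 6.40)/12.00 = 2.987 kΩ.
The fractional drop is R_th/(R_th + R_L); requiring this ≤ 0.0800 gives R_L ≥ R_th(1/0.0800 − 1) = 2.987 × 11.50 = 34.3 kΩ.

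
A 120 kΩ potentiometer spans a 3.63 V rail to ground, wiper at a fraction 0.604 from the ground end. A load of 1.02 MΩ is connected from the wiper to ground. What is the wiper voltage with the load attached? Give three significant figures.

The wiper splits the pot into (1−α)R = 47.52 kΩ above and αR = 72.48 kΩ below.
Lower section ‖ load = 67.67 kΩ.
V_wiper = 3.63 × 67.67/(47.52 + 67.67) = 2.13 V.

V ≈ 2.13 V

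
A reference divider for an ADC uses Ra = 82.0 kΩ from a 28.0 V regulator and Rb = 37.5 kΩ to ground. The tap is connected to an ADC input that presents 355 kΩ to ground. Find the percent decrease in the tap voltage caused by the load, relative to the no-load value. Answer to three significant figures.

6.76 %

The divider's output (Thévenin) resistance is Ra‖Rb = 25.73 kΩ.
Fractional drop under load = R_th/(R_th + R_L) = 25.73 / (25.73 + 355) = 0.06759.
So the output falls by 6.76 %.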